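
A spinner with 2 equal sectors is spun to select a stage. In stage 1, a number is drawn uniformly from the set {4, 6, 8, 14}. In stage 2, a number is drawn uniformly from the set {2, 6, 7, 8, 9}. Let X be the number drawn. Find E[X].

E[X | stage 1] = (4+6+8+14)/4 = 8.
E[X | stage 2] = (2+6+7+8+9)/5 = 32/5.
E[X] = (1/2)·(8) + (1/2)·(32/5) = 36/5.

36/5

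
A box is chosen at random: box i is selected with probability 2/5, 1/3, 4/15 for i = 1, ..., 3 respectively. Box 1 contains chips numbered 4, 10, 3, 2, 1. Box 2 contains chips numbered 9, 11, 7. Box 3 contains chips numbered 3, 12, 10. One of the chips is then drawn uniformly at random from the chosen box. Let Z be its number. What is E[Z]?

E[Z | box 1] = (4+10+3+2+1)/5 = 4.
E[Z | box 2] = (9+11+7)/3 = 9.
E[Z | box 3] = (3+12+10)/3 = 25/3.
E[Z] = (2/5)·(4) + (1/3)·(9) + (4/15)·(25/3) = 307/45.

307/45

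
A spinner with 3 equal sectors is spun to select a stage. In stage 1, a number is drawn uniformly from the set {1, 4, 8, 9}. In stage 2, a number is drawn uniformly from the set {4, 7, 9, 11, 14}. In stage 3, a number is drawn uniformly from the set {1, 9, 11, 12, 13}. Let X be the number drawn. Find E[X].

79/10

E[X | stage 1] = (1+4+8+9)/4 = 11/2.
E[X | stage 2] = (4+7+9+11+14)/5 = 9.
E[X | stage 3] = (1+9+11+12+13)/5 = 46/5.
E[X] = (1/3)·(11/2) + (1/3)·(9) + (1/3)·(46/5) = 79/10.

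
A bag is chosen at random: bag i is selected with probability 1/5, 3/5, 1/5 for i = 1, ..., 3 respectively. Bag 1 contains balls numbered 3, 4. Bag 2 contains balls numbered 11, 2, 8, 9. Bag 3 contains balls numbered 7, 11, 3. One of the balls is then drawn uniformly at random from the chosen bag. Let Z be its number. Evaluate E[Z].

E[Z | bag 1] = (3+4)/2 = 7/2.
E[Z | bag 2] = (11+2+8+9)/4 = 15/2.
E[Z | bag 3] = (7+11+3)/3 = 7.
E[Z] = (1/5)·(7/2) + (3/5)·(15/2) + (1/5)·(7) = 33/5.

33/5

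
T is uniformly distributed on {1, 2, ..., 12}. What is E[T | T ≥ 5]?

Given T ≥ 5, T is equally likely to be any of {5, 6, 7, 8, 9, 10, 11, 12}.
E[T | T ≥ 5] = (5 + 6 + 7 + 8 + 9 + 10 + 11 + 12) / 8 = 17/2.

17/2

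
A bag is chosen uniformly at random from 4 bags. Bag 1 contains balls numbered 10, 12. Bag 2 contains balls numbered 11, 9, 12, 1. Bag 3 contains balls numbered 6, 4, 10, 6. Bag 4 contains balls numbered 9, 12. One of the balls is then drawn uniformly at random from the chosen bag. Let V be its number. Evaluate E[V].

E[V | bag 1] = (10+12)/2 = 11.
E[V | bag 2] = (11+9+12+1)/4 = 33/4.
E[V | bag 3] = (6+4+10+6)/4 = 13/2.
E[V | bag 4] = (9+12)/2 = 21/2.
E[V] = (1/4)·(11) + (1/4)·(33/4) + (1/4)·(13/2) + (1/4)·(21/2) = 145/16.

145/16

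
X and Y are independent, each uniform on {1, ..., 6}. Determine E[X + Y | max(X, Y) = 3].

24/5

P(max(X, Y) = 3) = 5/36.
Summing (X+Y)·P(x,y) over outcomes with max(X, Y) = 3 gives 2/3.
E[X + Y | max(X, Y) = 3] = (2/3) / (5/36) = 24/5.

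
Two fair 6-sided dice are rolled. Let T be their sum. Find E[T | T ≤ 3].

P(T ≤ 3) = 1/12.
Σ over the event: 2·1/36 + 3·1/18 = 2/9.
E[T | T ≤ 3] = (2/9) / (1/12) = 8/3.

8/3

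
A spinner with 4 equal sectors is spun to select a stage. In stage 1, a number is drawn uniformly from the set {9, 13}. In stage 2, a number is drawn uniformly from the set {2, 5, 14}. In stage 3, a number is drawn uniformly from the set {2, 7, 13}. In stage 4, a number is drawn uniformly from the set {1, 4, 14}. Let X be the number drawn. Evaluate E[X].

E[X | stage 1] = (9+13)/2 = 11.
E[X | stage 2] = (2+5+14)/3 = 7.
E[X | stage 3] = (2+7+13)/3 = 22/3.
E[X | stage 4] = (1+4+14)/3 = 19/3.
By the law of total expectation,
E[X] = (1/4)·(11) + (1/4)·(7) + (1/4)·(22/3) + (1/4)·(19/3) = 95/12.

95/12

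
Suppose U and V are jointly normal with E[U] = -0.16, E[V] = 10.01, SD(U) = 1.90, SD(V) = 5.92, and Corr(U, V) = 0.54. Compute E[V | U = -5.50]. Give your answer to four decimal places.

E[V | U=x] = μ_V + ρ(σ_V/σ_U)(x − μ_U) for jointly normal variables.
E[V | U=-5.50] = 10.01 + (0.54)·(5.92/1.90)·(-5.50 − (-0.16)) = 10.01 + (1.68253)·(-5.34) = 1.0253.

1.0253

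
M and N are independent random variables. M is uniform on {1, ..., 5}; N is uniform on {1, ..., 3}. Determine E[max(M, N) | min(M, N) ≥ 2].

P(min(M, N) ≥ 2) = 8/15.
Summing max(M,N)·P(x,y) over outcomes with min(M, N) ≥ 2 gives 29/15.
E[max(M, N) | min(M, N) ≥ 2] = (29/15) / (8/15) = 29/8.

29/8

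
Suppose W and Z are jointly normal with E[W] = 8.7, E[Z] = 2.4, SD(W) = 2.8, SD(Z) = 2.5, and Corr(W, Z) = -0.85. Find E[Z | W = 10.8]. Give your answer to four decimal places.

E[Z | W=x] = μ_Z + ρ(σ_Z/σ_W)(x − μ_W) for jointly normal variables.
E[Z | W=10.8] = 2.4 + (-0.85)·(2.5/2.8)·(10.8 − (8.7)) = 2.4 + (-0.75892857)·(2.1) = 0.8063.

0.8063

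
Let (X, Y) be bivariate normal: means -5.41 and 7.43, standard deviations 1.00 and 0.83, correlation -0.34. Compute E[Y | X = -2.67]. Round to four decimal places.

6.6568

The regression of Y on X has slope ρ·σ_Y/σ_X and passes through (μ_X, μ_Y).
E[Y | X=-2.67] = 7.43 + (-0.34)·(0.83/1.00)·(-2.67 − (-5.41)) = 7.43 + (-0.2822)·(2.74) = 6.6568.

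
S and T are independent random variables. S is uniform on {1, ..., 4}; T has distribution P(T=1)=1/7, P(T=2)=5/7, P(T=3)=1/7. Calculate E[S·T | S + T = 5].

P(S + T = 5) = 1/4.
Summing ST·P(x,y) over outcomes with S + T = 5 gives 10/7.
E[S·T | S + T = 5] = (10/7) / (1/4) = 40/7.

40/7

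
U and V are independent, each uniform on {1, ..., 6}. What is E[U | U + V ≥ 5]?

58/15

P(U + V ≥ 5) = 5/6.
Summing U·P(x,y) over outcomes with U + V ≥ 5 gives 29/9.
E[U | U + V ≥ 5] = (29/9) / (5/6) = 58/15.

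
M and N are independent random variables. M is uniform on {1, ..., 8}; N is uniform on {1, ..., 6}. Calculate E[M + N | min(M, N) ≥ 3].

P(min(M, N) ≥ 3) = 1/2.
Summing (M+N)·P(x,y) over outcomes with min(M, N) ≥ 3 gives 5.
E[M + N | min(M, N) ≥ 3] = (5) / (1/2) = 10.

10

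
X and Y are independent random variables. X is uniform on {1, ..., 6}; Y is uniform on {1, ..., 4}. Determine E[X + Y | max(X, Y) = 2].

10/3

P(max(X, Y) = 2) = 1/8.
Summing (X+Y)·P(x,y) over outcomes with max(X, Y) = 2 gives 5/12.
E[X + Y | max(X, Y) = 2] = (5/12) / (1/8) = 10/3.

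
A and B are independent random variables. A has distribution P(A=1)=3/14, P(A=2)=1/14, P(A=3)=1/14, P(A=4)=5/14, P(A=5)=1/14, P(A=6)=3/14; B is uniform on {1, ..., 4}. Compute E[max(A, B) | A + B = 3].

P(A + B = 3) = 1/14.
Summing max(A,B)·P(x,y) over outcomes with A + B = 3 gives 1/7.
E[max(A, B) | A + B = 3] = (1/7) / (1/14) = 2.

2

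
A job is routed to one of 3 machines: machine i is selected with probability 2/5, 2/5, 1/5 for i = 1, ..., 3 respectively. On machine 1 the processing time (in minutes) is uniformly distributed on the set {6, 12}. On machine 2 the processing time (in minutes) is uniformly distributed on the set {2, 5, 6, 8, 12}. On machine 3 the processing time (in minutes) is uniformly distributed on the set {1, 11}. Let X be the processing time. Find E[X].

186/25

E[X | machine 1] = (6+12)/2 = 9.
E[X | machine 2] = (2+5+6+8+12)/5 = 33/5.
E[X | machine 3] = (1+11)/2 = 6.
By the law of total expectation,
E[X] = (2/5)·(9) + (2/5)·(33/5) + (1/5)·(6) = 186/25.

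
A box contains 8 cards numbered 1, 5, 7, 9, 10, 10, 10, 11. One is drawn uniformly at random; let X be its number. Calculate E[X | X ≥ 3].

P(X ≥ 3) = 7/8.
Σ over the event: 5·1/8 + 7·1/8 + 9·1/8 + 10·3/8 + 11·1/8 = 31/4.
E[X | X ≥ 3] = (31/4) / (7/8) = 62/7.

62/7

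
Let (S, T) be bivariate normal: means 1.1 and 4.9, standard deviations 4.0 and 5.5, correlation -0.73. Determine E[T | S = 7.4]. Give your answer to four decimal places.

-1.4236

E[T | S=x] = μ_T + ρ(σ_T/σ_S)(x − μ_S) for jointly normal variables.
E[T | S=7.4] = 4.9 + (-0.73)·(5.5/4.0)·(7.4 − (1.1)) = 4.9 + (-1.00375)·(6.3) = -1.4236.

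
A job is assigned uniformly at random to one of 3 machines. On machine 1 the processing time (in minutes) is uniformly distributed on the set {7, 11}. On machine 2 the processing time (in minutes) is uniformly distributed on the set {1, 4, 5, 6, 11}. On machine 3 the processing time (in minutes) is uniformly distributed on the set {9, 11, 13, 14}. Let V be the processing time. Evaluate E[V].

E[V | machine 1] = (7+11)/2 = 9.
E[V | machine 2] = (1+4+5+6+11)/5 = 27/5.
E[V | machine 3] = (9+11+13+14)/4 = 47/4.
By the law of total expectation,
E[V] = (1/3)·(9) + (1/3)·(27/5) + (1/3)·(47/4) = 523/60.

523/60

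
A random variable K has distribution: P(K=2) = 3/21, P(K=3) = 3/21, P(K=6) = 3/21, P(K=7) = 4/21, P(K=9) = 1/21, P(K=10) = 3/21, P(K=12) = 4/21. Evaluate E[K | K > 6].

P(K > 6) = 4/7.
Σ over the event: 7·4/21 + 9·1/21 + 10·1/7 + 12·4/21 = 115/21.
E[K | K > 6] = (115/21) / (4/7) = 115/12.

115/12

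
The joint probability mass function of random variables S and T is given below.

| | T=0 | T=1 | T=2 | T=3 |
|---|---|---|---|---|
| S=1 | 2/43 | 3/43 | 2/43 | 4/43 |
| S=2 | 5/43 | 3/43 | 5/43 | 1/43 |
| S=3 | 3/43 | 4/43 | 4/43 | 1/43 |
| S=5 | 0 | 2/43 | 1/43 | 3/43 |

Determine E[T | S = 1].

P(S = 1) = 11/43.
Σ T·P over the event = 0·(2/43) + 1·(3/43) + 2·(2/43) + 3·(4/43) = 19/43.
E[T | S = 1] = (19/43) / (11/43) = 19/11.

19/11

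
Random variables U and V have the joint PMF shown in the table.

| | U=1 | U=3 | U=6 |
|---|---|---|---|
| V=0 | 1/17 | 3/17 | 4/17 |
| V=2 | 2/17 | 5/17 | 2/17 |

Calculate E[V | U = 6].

P(U = 6) = 6/17.
Summing V·P(U=x,V=y) over the conditioning event gives 4/17.
E[V | U = 6] = (4/17) / (6/17) = 2/3.

2/3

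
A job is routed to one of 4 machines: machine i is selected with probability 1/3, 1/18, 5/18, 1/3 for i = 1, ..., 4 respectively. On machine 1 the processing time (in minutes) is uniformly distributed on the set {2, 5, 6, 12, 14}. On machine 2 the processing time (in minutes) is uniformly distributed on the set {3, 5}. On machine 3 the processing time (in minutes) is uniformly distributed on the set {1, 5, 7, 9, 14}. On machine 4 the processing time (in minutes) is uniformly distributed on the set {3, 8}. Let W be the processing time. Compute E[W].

599/90

E[W | machine 1] = (2+5+6+12+14)/5 = 39/5.
E[W | machine 2] = (3+5)/2 = 4.
E[W | machine 3] = (1+5+7+9+14)/5 = 36/5.
E[W | machine 4] = (3+8)/2 = 11/2.
By the law of total expectation,
E[W] = (1/3)·(39/5) + (1/18)·(4) + (5/18)·(36/5) + (1/3)·(11/2) = 599/90.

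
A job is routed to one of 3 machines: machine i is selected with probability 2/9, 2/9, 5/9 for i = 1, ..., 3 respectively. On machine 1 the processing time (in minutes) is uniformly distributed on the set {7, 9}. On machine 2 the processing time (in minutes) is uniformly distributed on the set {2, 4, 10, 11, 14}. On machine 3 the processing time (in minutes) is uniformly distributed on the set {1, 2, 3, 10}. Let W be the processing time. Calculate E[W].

262/45

E[W | machine 1] = (7+9)/2 = 8.
E[W | machine 2] = (2+4+10+11+14)/5 = 41/5.
E[W | machine 3] = (1+2+3+10)/4 = 4.
By the law of total expectation,
E[W] = (2/9)·(8) + (2/9)·(41/5) + (5/9)·(4) = 262/45.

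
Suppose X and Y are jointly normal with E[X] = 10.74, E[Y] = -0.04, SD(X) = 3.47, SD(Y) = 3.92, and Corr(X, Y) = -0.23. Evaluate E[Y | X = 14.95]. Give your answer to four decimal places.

The regression of Y on X has slope ρ·σ_Y/σ_X and passes through (μ_X, μ_Y).
E[Y | X=14.95] = -0.04 + (-0.23)·(3.92/3.47)·(14.95 − (10.74)) = -0.04 + (-0.25983)·(4.21) = -1.1339.

-1.1339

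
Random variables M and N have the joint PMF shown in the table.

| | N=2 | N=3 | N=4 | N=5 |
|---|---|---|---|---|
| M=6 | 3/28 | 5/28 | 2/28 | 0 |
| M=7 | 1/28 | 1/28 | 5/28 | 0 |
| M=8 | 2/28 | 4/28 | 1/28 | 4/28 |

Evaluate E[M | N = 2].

41/6

P(N = 2) = 3/14.
Σ M·P over the event = 6·(3/28) + 7·(1/28) + 8·(2/28) = 41/28.
E[M | N = 2] = (41/28) / (3/14) = 41/6.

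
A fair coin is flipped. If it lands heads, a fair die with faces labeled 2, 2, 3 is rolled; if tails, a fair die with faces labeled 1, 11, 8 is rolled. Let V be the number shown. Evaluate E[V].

E[V | heads] = (2+2+3)/3 = 7/3.
E[V | tails] = (1+11+8)/3 = 20/3.
E[V] = (1/2)·(7/3) + (1/2)·(20/3) = 9/2.

9/2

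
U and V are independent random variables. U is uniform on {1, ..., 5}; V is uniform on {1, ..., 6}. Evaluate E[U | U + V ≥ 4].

P(U + V ≥ 4) = 9/10.
Summing U·P(x,y) over outcomes with U + V ≥ 4 gives 43/15.
E[U | U + V ≥ 4] = (43/15) / (9/10) = 86/27.

86/27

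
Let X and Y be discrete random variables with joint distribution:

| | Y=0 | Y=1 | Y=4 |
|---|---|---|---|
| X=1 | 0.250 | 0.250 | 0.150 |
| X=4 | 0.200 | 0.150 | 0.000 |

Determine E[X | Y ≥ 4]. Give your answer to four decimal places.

P(Y ≥ 4) = 0.150.
Σ X·P over the event = 1·(0.150) = 0.150.
E[X | Y ≥ 4] = (0.150) / (0.150) = 1.0000.

1.0000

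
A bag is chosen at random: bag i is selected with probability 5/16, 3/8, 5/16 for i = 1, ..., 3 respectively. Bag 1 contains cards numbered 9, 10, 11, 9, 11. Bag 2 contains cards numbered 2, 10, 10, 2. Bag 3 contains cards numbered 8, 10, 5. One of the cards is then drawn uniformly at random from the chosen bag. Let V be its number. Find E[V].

E[V | bag 1] = (9+10+11+9+11)/5 = 10.
E[V | bag 2] = (2+10+10+2)/4 = 6.
E[V | bag 3] = (8+10+5)/3 = 23/3.
E[V] = (5/16)·(10) + (3/8)·(6) + (5/16)·(23/3) = 373/48.

373/48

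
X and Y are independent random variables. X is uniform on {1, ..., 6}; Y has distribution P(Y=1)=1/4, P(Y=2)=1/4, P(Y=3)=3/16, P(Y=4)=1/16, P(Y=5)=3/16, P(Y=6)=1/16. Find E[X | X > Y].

P(X > Y) = 25/48.
Summing X·P(x,y) over outcomes with X > Y gives 113/48.
E[X | X > Y] = (113/48) / (25/48) = 113/25.

113/25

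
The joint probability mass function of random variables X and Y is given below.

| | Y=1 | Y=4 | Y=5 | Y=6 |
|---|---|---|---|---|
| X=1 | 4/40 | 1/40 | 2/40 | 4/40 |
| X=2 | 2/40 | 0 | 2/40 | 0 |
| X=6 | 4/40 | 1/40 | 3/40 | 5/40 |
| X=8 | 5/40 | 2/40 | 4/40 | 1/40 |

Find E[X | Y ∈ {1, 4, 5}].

P(Y ∈ {1, 4, 5}) = 3/4.
Summing X·P(X=x,Y=y) over the conditioning event gives 151/40.
E[X | Y ∈ {1, 4, 5}] = (151/40) / (3/4) = 151/30.

151/30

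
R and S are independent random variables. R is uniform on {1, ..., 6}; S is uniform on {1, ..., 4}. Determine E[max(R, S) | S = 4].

Outcomes with S = 4: (1,4), (2,4), (3,4), (4,4), (5,4), (6,4), each with probability 1/24.
E[max(R, S) | S = 4] = (4 + 4 + 4 + 4 + 5 + 6) / 6 = 9/2.

9/2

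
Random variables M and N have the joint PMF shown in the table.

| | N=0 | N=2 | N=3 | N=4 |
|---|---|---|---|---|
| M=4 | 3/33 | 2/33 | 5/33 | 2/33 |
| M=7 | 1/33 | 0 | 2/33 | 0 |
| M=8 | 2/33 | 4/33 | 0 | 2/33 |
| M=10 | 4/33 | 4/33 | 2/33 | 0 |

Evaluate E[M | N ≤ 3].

209/29

P(N ≤ 3) = 29/33.
Summing M·P(M=x,N=y) over the conditioning event gives 19/3.
E[M | N ≤ 3] = (19/3) / (29/33) = 209/29.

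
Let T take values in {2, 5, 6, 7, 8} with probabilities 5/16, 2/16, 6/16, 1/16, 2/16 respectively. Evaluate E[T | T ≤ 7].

9/2

P(T ≤ 7) = 7/8.
Σ over the event: 2·5/16 + 5·1/8 + 6·3/8 + 7·1/16 = 63/16.
E[T | T ≤ 7] = (63/16) / (7/8) = 9/2.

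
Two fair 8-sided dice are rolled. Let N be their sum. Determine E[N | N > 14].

P(N > 14) = 3/64.
Σ over the event: 15·1/32 + 16·1/64 = 23/32.
E[N | N > 14] = (23/32) / (3/64) = 46/3.

46/3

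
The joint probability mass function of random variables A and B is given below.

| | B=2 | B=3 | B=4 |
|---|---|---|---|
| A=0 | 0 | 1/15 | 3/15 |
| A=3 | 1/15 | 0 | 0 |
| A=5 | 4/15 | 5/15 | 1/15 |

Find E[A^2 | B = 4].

25/4

P(B = 4) = 4/15.
Σ A^2·P over the event = 0·(3/15) + 25·(1/15) = 5/3.
E[A^2 | B = 4] = (5/3) / (4/15) = 25/4.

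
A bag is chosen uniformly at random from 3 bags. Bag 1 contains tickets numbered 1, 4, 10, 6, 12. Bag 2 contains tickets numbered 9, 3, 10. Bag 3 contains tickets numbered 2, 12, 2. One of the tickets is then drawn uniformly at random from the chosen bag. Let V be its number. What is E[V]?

E[V | bag 1] = (1+4+10+6+12)/5 = 33/5.
E[V | bag 2] = (9+3+10)/3 = 22/3.
E[V | bag 3] = (2+12+2)/3 = 16/3.
By the law of total expectation,
E[V] = (1/3)·(33/5) + (1/3)·(22/3) + (1/3)·(16/3) = 289/45.

289/45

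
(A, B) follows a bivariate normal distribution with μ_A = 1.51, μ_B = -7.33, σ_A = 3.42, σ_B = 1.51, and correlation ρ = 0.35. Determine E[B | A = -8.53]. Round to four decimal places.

E[B | A=x] = μ_B + ρ(σ_B/σ_A)(x − μ_A) for jointly normal variables.
E[B | A=-8.53] = -7.33 + (0.35)·(1.51/3.42)·(-8.53 − (1.51)) = -7.33 + (0.15453)·(-10.04) = -8.8815.

-8.8815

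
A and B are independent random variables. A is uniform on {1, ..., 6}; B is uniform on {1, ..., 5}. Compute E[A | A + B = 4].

2

Outcomes with A + B = 4: (1,3), (2,2), (3,1), each with probability 1/30.
E[A | A + B = 4] = (1 + 2 + 3) / 3 = 2.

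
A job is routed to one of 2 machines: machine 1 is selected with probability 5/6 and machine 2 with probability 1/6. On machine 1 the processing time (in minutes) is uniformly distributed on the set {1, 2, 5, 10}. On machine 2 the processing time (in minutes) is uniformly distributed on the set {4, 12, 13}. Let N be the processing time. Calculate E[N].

193/36

E[N | machine 1] = (1+2+5+10)/4 = 9/2.
E[N | machine 2] = (4+12+13)/3 = 29/3.
E[N] = (5/6)·(9/2) + (1/6)·(29/3) = 193/36.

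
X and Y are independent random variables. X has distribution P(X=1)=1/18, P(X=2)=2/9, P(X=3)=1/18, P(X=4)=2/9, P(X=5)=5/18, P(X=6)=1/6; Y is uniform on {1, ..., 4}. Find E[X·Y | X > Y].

543/50

P(X > Y) = 25/36.
Summing XY·P(x,y) over outcomes with X > Y gives 181/24.
E[X·Y | X > Y] = (181/24) / (25/36) = 543/50.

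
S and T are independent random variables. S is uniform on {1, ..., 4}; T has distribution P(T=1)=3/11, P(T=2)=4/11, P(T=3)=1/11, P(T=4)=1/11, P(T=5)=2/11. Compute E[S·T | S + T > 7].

P(S + T > 7) = 5/44.
Summing ST·P(x,y) over outcomes with S + T > 7 gives 43/22.
E[S·T | S + T > 7] = (43/22) / (5/44) = 86/5.

86/5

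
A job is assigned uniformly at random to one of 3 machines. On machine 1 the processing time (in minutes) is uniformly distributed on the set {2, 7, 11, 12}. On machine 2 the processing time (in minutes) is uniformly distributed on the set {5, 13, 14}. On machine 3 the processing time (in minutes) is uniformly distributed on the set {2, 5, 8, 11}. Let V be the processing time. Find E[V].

151/18

E[V | machine 1] = (2+7+11+12)/4 = 8.
E[V | machine 2] = (5+13+14)/3 = 32/3.
E[V | machine 3] = (2+5+8+11)/4 = 13/2.
E[V] = (1/3)·(8) + (1/3)·(32/3) + (1/3)·(13/2) = 151/18.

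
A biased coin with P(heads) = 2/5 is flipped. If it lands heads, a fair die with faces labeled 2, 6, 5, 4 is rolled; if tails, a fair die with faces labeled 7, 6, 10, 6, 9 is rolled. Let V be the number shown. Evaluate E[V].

313/50

E[V | heads] = (2+6+5+4)/4 = 17/4.
E[V | tails] = (7+6+10+6+9)/5 = 38/5.
By the law of total expectation,
E[V] = (2/5)·(17/4) + (3/5)·(38/5) = 313/50.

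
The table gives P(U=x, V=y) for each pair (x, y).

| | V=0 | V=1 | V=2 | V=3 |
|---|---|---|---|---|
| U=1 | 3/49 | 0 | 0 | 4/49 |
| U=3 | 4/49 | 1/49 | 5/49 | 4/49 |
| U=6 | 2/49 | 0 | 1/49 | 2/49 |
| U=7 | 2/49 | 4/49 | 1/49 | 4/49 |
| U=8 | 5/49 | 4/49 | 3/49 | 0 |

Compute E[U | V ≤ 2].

28/5

P(V ≤ 2) = 5/7.
Summing U·P(U=x,V=y) over the conditioning event gives 4.
E[U | V ≤ 2] = (4) / (5/7) = 28/5.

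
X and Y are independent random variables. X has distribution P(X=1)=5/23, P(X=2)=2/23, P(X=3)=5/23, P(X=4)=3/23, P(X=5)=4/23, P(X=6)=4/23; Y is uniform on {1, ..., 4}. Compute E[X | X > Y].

P(X > Y) = 53/92.
Summing X·P(x,y) over outcomes with X > Y gives 123/46.
E[X | X > Y] = (123/46) / (53/92) = 246/53.

246/53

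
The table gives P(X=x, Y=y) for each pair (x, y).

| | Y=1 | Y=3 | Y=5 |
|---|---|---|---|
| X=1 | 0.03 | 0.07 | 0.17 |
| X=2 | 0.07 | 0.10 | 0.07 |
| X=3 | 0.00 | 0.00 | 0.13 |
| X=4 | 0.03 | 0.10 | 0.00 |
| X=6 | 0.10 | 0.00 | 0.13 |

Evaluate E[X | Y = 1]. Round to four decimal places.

P(Y = 1) = 0.23.
Σ X·P over the event = 1·(0.03) + 2·(0.07) + 4·(0.03) + 6·(0.10) = 0.89.
E[X | Y = 1] = (0.89) / (0.23) = 3.8696.

3.8696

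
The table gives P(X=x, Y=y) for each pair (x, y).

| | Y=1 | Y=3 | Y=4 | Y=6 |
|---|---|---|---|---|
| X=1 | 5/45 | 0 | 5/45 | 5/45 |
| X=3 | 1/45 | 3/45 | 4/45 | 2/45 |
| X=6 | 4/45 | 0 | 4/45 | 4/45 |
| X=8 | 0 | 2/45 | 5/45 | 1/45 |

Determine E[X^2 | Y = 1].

P(Y = 1) = 2/9.
Σ X^2·P over the event = 1·(5/45) + 9·(1/45) + 36·(4/45) = 158/45.
E[X^2 | Y = 1] = (158/45) / (2/9) = 79/5.

79/5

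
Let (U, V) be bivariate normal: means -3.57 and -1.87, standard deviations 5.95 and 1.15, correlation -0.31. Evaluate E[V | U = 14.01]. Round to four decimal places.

E[V | U=x] = μ_V + ρ(σ_V/σ_U)(x − μ_U) for jointly normal variables.
E[V | U=14.01] = -1.87 + (-0.31)·(1.15/5.95)·(14.01 − (-3.57)) = -1.87 + (-0.059916)·(17.58) = -2.9233.

-2.9233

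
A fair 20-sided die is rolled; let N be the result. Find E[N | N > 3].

12

P(N > 3) = 17/20.
E[N | N > 3] = (51/5) / (17/20) = 12.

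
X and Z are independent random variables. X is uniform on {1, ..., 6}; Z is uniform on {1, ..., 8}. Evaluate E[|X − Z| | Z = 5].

Outcomes with Z = 5: (1,5), (2,5), (3,5), (4,5), (5,5), (6,5), each with probability 1/48.
E[|X − Z| | Z = 5] = (4 + 3 + 2 + 1 + 0 + 1) / 6 = 11/6.

11/6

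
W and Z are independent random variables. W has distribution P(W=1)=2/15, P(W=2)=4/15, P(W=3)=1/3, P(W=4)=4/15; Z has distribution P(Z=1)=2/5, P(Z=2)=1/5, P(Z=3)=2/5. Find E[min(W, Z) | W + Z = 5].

P(W + Z = 5) = 7/25.
Summing min(W,Z)·P(x,y) over outcomes with W + Z = 5 gives 34/75.
E[min(W, Z) | W + Z = 5] = (34/75) / (7/25) = 34/21.

34/21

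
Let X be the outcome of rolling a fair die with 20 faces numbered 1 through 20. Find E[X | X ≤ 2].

Given X ≤ 2, X is equally likely to be any of {1, 2}.
E[X | X ≤ 2] = (1 + 2) / 2 = 3/2.

3/2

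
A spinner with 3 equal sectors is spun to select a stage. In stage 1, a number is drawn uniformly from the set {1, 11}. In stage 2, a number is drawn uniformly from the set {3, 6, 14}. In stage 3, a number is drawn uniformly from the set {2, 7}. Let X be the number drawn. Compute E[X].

E[X | stage 1] = (1+11)/2 = 6.
E[X | stage 2] = (3+6+14)/3 = 23/3.
E[X | stage 3] = (2+7)/2 = 9/2.
By the law of total expectation,
E[X] = (1/3)·(6) + (1/3)·(23/3) + (1/3)·(9/2) = 109/18.

109/18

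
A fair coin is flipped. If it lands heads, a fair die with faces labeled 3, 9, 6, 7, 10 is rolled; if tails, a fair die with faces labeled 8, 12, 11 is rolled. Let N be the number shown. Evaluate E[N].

26/3

E[N | heads] = (3+9+6+7+10)/5 = 7.
E[N | tails] = (8+12+11)/3 = 31/3.
By the law of total expectation,
E[N] = (1/2)·(7) + (1/2)·(31/3) = 26/3.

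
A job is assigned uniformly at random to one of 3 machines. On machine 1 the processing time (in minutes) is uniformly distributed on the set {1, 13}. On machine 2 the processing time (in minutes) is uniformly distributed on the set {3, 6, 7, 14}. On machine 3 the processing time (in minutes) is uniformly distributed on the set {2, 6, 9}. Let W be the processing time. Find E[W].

121/18

E[W | machine 1] = (1+13)/2 = 7.
E[W | machine 2] = (3+6+7+14)/4 = 15/2.
E[W | machine 3] = (2+6+9)/3 = 17/3.
By the law of total expectation,
E[W] = (1/3)·(7) + (1/3)·(15/2) + (1/3)·(17/3) = 121/18.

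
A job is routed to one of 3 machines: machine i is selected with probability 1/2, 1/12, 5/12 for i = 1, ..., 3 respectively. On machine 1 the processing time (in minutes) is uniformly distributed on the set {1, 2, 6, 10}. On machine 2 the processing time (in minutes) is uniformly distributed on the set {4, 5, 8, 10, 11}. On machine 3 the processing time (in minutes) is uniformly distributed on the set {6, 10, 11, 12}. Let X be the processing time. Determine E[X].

E[X | machine 1] = (1+2+6+10)/4 = 19/4.
E[X | machine 2] = (4+5+8+10+11)/5 = 38/5.
E[X | machine 3] = (6+10+11+12)/4 = 39/4.
E[X] = (1/2)·(19/4) + (1/12)·(38/5) + (5/12)·(39/4) = 1697/240.

1697/240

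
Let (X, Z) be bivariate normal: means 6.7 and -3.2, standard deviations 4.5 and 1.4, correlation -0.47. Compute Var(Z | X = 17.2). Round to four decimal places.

1.5270

Var(Z | X=x) = (1 − ρ²)·σ_Z².
Var(Z | X=17.2) = (1.4)²·(1 − (-0.47)²) = 1.96·0.7791 = 1.5270.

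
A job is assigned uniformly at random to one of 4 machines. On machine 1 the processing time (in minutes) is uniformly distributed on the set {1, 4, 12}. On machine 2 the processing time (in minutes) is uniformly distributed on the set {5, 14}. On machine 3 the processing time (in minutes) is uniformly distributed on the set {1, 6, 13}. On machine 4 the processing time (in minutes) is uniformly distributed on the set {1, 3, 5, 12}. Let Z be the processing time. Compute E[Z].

E[Z | machine 1] = (1+4+12)/3 = 17/3.
E[Z | machine 2] = (5+14)/2 = 19/2.
E[Z | machine 3] = (1+6+13)/3 = 20/3.
E[Z | machine 4] = (1+3+5+12)/4 = 21/4.
By the law of total expectation,
E[Z] = (1/4)·(17/3) + (1/4)·(19/2) + (1/4)·(20/3) + (1/4)·(21/4) = 325/48.

325/48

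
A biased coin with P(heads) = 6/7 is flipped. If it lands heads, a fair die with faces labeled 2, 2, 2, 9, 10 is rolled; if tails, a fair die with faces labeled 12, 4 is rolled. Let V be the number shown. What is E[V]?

E[V | heads] = (2+2+2+9+10)/5 = 5.
E[V | tails] = (12+4)/2 = 8.
E[V] = (6/7)·(5) + (1/7)·(8) = 38/7.

38/7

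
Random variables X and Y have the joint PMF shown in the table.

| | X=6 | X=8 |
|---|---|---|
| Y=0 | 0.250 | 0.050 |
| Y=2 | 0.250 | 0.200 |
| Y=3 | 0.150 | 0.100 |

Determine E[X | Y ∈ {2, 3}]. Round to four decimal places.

P(Y ∈ {2, 3}) = 0.700.
Σ X·P over the event = 6·(0.250) + 6·(0.150) + 8·(0.200) + 8·(0.100) = 4.800.
E[X | Y ∈ {2, 3}] = (4.800) / (0.700) = 6.8571.

6.8571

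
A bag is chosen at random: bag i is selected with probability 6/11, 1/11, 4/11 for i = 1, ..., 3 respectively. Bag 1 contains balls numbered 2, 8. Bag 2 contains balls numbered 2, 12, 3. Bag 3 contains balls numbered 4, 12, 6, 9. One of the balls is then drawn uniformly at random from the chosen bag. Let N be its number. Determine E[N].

200/33

E[N | bag 1] = (2+8)/2 = 5.
E[N | bag 2] = (2+12+3)/3 = 17/3.
E[N | bag 3] = (4+12+6+9)/4 = 31/4.
E[N] = (6/11)·(5) + (1/11)·(17/3) + (4/11)·(31/4) = 200/33.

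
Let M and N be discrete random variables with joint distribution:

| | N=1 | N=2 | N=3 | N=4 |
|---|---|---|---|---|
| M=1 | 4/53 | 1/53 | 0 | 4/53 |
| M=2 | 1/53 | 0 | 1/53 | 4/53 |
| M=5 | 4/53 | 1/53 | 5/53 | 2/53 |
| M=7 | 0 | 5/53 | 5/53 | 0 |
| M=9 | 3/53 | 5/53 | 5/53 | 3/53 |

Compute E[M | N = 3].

P(N = 3) = 16/53.
Summing M·P(M=x,N=y) over the conditioning event gives 107/53.
E[M | N = 3] = (107/53) / (16/53) = 107/16.

107/16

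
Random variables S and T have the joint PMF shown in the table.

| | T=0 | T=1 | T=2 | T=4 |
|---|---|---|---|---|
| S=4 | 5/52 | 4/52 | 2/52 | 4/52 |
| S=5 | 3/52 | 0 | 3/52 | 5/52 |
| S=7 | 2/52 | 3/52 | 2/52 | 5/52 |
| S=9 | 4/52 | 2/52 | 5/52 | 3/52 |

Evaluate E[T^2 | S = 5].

P(S = 5) = 11/52.
Summing T^2·P(S=x,T=y) over the conditioning event gives 23/13.
E[T^2 | S = 5] = (23/13) / (11/52) = 92/11.

92/11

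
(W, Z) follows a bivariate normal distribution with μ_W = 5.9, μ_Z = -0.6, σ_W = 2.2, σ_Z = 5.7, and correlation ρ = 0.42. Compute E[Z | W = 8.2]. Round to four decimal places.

1.9028

The regression of Z on W has slope ρ·σ_Z/σ_W and passes through (μ_W, μ_Z).
E[Z | W=8.2] = -0.6 + (0.42)·(5.7/2.2)·(8.2 − (5.9)) = -0.6 + (1.08818)·(2.3) = 1.9028.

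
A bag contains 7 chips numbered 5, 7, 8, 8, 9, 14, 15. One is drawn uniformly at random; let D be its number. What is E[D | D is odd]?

9

P(D is odd) = 4/7.
Σ over the event: 5·1/7 + 7·1/7 + 9·1/7 + 15·1/7 = 36/7.
E[D | D is odd] = (36/7) / (4/7) = 9.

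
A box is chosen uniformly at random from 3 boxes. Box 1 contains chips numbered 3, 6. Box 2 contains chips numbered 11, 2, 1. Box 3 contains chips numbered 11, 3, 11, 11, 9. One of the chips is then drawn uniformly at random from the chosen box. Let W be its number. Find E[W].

109/18

E[W | box 1] = (3+6)/2 = 9/2.
E[W | box 2] = (11+2+1)/3 = 14/3.
E[W | box 3] = (11+3+11+11+9)/5 = 9.
By the law of total expectation,
E[W] = (1/3)·(9/2) + (1/3)·(14/3) + (1/3)·(9) = 109/18.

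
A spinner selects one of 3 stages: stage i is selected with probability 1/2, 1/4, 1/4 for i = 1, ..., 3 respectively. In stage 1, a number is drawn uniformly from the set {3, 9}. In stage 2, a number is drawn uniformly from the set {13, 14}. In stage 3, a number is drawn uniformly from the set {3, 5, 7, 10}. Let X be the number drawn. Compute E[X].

127/16

E[X | stage 1] = (3+9)/2 = 6.
E[X | stage 2] = (13+14)/2 = 27/2.
E[X | stage 3] = (3+5+7+10)/4 = 25/4.
By the law of total expectation,
E[X] = (1/2)·(6) + (1/4)·(27/2) + (1/4)·(25/4) = 127/16.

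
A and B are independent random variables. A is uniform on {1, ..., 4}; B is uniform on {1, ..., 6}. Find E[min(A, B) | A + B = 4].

4/3

P(A + B = 4) = 1/8.
Summing min(A,B)·P(x,y) over outcomes with A + B = 4 gives 1/6.
E[min(A, B) | A + B = 4] = (1/6) / (1/8) = 4/3.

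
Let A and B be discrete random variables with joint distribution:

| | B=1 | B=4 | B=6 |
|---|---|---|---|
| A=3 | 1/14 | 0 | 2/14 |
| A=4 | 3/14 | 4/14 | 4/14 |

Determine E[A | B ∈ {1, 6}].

P(B ∈ {1, 6}) = 5/7.
Σ A·P over the event = 3·(1/14) + 3·(2/14) + 4·(3/14) + 4·(4/14) = 37/14.
E[A | B ∈ {1, 6}] = (37/14) / (5/7) = 37/10.

37/10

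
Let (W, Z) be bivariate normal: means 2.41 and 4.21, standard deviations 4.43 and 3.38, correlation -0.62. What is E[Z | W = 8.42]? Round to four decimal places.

For a bivariate normal, E[Z | W=x] = μ_Z + ρ·(σ_Z/σ_W)·(x − μ_W).
E[Z | W=8.42] = 4.21 + (-0.62)·(3.38/4.43)·(8.42 − (2.41)) = 4.21 + (-0.47305)·(6.01) = 1.3670.

1.3670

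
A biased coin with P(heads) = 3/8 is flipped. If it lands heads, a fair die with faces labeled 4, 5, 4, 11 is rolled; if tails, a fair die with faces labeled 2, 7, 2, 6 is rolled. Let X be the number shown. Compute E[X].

157/32

E[X | heads] = (4+5+4+11)/4 = 6.
E[X | tails] = (2+7+2+6)/4 = 17/4.
By the law of total expectation,
E[X] = (3/8)·(6) + (5/8)·(17/4) = 157/32.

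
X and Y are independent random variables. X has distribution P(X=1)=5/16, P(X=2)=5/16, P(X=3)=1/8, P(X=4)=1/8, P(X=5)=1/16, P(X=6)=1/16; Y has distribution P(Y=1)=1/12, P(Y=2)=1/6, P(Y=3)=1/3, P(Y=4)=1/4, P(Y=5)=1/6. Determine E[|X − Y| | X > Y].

89/47

P(X > Y) = 47/192.
Summing |X−Y|·P(x,y) over outcomes with X > Y gives 89/192.
E[|X − Y| | X > Y] = (89/192) / (47/192) = 89/47.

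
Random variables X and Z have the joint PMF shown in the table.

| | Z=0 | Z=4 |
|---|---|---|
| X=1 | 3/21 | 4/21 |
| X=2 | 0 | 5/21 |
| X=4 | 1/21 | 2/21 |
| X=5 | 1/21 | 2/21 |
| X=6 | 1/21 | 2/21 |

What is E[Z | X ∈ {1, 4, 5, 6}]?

P(X ∈ {1, 4, 5, 6}) = 16/21.
Σ Z·P over the event = 0·(3/21) + 4·(4/21) + 0·(1/21) + 4·(2/21) + 0·(1/21) + 4·(2/21) + 0·(1/21) + 4·(2/21) = 40/21.
E[Z | X ∈ {1, 4, 5, 6}] = (40/21) / (16/21) = 5/2.

5/2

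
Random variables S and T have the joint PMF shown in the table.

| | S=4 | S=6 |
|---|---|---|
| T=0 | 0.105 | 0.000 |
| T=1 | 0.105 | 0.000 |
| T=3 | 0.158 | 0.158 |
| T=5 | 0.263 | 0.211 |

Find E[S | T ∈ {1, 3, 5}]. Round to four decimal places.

4.8246

P(T ∈ {1, 3, 5}) = 0.895.
Σ S·P over the event = 4·(0.105) + 4·(0.158) + 4·(0.263) + 6·(0.158) + 6·(0.211) = 4.318.
E[S | T ∈ {1, 3, 5}] = (4.318) / (0.895) = 4.8246.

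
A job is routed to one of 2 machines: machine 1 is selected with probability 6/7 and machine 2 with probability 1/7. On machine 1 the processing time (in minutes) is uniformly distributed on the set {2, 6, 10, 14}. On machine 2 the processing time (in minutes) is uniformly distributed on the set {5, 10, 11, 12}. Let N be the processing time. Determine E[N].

E[N | machine 1] = (2+6+10+14)/4 = 8.
E[N | machine 2] = (5+10+11+12)/4 = 19/2.
E[N] = (6/7)·(8) + (1/7)·(19/2) = 115/14.

115/14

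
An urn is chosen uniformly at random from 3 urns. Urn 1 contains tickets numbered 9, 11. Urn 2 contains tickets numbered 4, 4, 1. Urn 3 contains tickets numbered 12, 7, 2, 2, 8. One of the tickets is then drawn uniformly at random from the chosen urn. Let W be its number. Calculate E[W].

32/5

E[W | urn 1] = (9+11)/2 = 10.
E[W | urn 2] = (4+4+1)/3 = 3.
E[W | urn 3] = (12+7+2+2+8)/5 = 31/5.
E[W] = (1/3)·(10) + (1/3)·(3) + (1/3)·(31/5) = 32/5.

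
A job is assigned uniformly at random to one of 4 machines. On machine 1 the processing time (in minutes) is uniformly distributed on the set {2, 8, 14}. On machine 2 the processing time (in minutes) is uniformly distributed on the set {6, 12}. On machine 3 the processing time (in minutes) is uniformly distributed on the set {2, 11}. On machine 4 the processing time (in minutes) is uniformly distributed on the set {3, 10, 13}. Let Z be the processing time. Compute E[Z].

193/24

E[Z | machine 1] = (2+8+14)/3 = 8.
E[Z | machine 2] = (6+12)/2 = 9.
E[Z | machine 3] = (2+11)/2 = 13/2.
E[Z | machine 4] = (3+10+13)/3 = 26/3.
E[Z] = (1/4)·(8) + (1/4)·(9) + (1/4)·(13/2) + (1/4)·(26/3) = 193/24.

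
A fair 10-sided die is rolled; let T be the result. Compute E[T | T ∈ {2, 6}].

4

P(T ∈ {2, 6}) = 1/5.
Σ over the event: 2·1/10 + 6·1/10 = 4/5.
E[T | T ∈ {2, 6}] = (4/5) / (1/5) = 4.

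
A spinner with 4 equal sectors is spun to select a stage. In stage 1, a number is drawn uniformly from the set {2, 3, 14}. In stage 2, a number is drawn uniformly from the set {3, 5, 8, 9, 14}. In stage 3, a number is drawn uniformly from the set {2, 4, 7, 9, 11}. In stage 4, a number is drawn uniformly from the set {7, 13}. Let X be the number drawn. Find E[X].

461/60

E[X | stage 1] = (2+3+14)/3 = 19/3.
E[X | stage 2] = (3+5+8+9+14)/5 = 39/5.
E[X | stage 3] = (2+4+7+9+11)/5 = 33/5.
E[X | stage 4] = (7+13)/2 = 10.
E[X] = (1/4)·(19/3) + (1/4)·(39/5) + (1/4)·(33/5) + (1/4)·(10) = 461/60.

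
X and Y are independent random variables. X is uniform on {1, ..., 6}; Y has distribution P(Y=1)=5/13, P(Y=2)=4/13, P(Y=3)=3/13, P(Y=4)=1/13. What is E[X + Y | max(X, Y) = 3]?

85/18

P(max(X, Y) = 3) = 3/13.
Summing (X+Y)·P(x,y) over outcomes with max(X, Y) = 3 gives 85/78.
E[X + Y | max(X, Y) = 3] = (85/78) / (3/13) = 85/18.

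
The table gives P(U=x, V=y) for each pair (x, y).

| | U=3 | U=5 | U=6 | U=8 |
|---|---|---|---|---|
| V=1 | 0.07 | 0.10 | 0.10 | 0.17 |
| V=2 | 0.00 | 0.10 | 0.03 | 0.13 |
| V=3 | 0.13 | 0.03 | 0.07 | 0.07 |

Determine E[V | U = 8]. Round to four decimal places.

P(U = 8) = 0.37.
Summing V·P(U=x,V=y) over the conditioning event gives 0.64.
E[V | U = 8] = (0.64) / (0.37) = 1.7297.

1.7297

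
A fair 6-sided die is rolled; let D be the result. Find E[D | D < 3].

Given D < 3, D is equally likely to be any of {1, 2}.
E[D | D < 3] = (1 + 2) / 2 = 3/2.

3/2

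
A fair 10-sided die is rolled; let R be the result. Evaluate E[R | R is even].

6

Given R is even, R is equally likely to be any of {2, 4, 6, 8, 10}.
E[R | R is even] = (2 + 4 + 6 + 8 + 10) / 5 = 6.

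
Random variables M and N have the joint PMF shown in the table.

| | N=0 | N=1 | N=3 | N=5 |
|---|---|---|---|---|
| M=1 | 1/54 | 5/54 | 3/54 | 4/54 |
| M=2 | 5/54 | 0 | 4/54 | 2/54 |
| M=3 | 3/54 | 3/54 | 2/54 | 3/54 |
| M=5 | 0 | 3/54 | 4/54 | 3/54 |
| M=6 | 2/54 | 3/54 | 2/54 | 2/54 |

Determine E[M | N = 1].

P(N = 1) = 7/27.
Σ M·P over the event = 1·(5/54) + 3·(3/54) + 5·(3/54) + 6·(3/54) = 47/54.
E[M | N = 1] = (47/54) / (7/27) = 47/14.

47/14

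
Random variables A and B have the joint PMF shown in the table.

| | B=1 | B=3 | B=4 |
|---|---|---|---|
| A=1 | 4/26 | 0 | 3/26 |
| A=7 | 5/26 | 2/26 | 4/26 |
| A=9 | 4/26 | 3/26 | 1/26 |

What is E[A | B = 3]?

41/5

P(B = 3) = 5/26.
Summing A·P(A=x,B=y) over the conditioning event gives 41/26.
E[A | B = 3] = (41/26) / (5/26) = 41/5.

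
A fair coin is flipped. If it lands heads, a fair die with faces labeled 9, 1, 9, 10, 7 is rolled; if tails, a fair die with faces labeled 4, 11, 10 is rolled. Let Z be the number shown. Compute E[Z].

E[Z | heads] = (9+1+9+10+7)/5 = 36/5.
E[Z | tails] = (4+11+10)/3 = 25/3.
E[Z] = (1/2)·(36/5) + (1/2)·(25/3) = 233/30.

233/30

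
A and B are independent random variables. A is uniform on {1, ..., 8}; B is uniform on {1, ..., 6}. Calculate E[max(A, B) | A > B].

160/27

P(A > B) = 9/16.
Summing max(A,B)·P(x,y) over outcomes with A > B gives 10/3.
E[max(A, B) | A > B] = (10/3) / (9/16) = 160/27.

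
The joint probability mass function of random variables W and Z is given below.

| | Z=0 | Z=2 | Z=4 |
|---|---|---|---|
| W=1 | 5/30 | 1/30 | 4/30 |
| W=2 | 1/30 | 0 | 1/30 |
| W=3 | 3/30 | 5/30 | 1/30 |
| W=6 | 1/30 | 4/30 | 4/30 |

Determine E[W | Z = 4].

P(Z = 4) = 1/3.
Σ W·P over the event = 1·(4/30) + 2·(1/30) + 3·(1/30) + 6·(4/30) = 11/10.
E[W | Z = 4] = (11/10) / (1/3) = 33/10.

33/10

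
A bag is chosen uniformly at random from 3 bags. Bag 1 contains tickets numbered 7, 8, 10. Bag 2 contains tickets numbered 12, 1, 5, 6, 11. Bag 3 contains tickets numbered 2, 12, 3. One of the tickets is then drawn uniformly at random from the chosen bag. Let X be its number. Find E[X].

7

E[X | bag 1] = (7+8+10)/3 = 25/3.
E[X | bag 2] = (12+1+5+6+11)/5 = 7.
E[X | bag 3] = (2+12+3)/3 = 17/3.
E[X] = (1/3)·(25/3) + (1/3)·(7) + (1/3)·(17/3) = 7.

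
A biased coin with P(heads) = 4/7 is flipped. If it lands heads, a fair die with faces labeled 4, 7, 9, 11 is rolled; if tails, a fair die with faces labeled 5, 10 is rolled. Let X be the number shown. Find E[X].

107/14

E[X | heads] = (4+7+9+11)/4 = 31/4.
E[X | tails] = (5+10)/2 = 15/2.
E[X] = (4/7)·(31/4) + (3/7)·(15/2) = 107/14.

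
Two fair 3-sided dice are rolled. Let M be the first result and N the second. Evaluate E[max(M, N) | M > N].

Outcomes with M > N: (2,1), (3,1), (3,2), each with probability 1/9.
E[max(M, N) | M > N] = (2 + 3 + 3) / 3 = 8/3.

8/3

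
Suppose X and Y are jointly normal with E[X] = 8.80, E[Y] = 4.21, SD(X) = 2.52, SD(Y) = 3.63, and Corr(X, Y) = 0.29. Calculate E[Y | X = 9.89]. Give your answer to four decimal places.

For a bivariate normal, E[Y | X=x] = μ_Y + ρ·(σ_Y/σ_X)·(x − μ_X).
E[Y | X=9.89] = 4.21 + (0.29)·(3.63/2.52)·(9.89 − (8.80)) = 4.21 + (0.41774)·(1.09) = 4.6653.

4.6653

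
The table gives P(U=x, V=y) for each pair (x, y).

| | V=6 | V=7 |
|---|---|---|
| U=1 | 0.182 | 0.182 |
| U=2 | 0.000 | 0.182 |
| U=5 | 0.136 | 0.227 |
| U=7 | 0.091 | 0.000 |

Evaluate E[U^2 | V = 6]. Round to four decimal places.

19.6601

P(V = 6) = 0.409.
Summing U^2·P(U=x,V=y) over the conditioning event gives 8.041.
E[U^2 | V = 6] = (8.041) / (0.409) = 19.6601.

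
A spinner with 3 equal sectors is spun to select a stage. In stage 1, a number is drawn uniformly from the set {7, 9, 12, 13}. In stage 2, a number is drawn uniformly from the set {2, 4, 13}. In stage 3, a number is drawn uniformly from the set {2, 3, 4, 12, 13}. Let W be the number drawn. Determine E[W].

E[W | stage 1] = (7+9+12+13)/4 = 41/4.
E[W | stage 2] = (2+4+13)/3 = 19/3.
E[W | stage 3] = (2+3+4+12+13)/5 = 34/5.
E[W] = (1/3)·(41/4) + (1/3)·(19/3) + (1/3)·(34/5) = 1403/180.

1403/180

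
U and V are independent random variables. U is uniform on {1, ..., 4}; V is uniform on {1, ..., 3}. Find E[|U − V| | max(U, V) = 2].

Outcomes with max(U, V) = 2: (1,2), (2,1), (2,2), each with probability 1/12.
E[|U − V| | max(U, V) = 2] = (1 + 1 + 0) / 3 = 2/3.

2/3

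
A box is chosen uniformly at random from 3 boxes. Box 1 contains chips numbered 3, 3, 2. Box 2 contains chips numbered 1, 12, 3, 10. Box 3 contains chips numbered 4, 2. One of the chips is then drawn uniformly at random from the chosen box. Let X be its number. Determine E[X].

E[X | box 1] = (3+3+2)/3 = 8/3.
E[X | box 2] = (1+12+3+10)/4 = 13/2.
E[X | box 3] = (4+2)/2 = 3.
E[X] = (1/3)·(8/3) + (1/3)·(13/2) + (1/3)·(3) = 73/18.

73/18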